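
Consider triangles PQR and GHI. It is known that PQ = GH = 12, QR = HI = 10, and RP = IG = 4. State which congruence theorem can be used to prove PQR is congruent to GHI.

The given information provides:
PQ = GH = 12, QR = HI = 10, and RP = IG = 4
This matches the SSS congruence theorem.
All three pairs of corresponding sides are equal (Side-Side-Side).

SSS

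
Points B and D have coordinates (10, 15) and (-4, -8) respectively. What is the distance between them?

d = sqrt((-4 - 10)^2 + (-8 - 15)^2)
d = sqrt(-14^2 + -23^2)
d = sqrt(196 + 529)
d = sqrt(725) = 5*sqrt(29)

5*sqrt(29)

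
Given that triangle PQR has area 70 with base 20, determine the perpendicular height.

Area = (1/2) * base * height
height = 2 * Area / base
height = 2 * 70 / 20
height = 140 / 20
height = 7

7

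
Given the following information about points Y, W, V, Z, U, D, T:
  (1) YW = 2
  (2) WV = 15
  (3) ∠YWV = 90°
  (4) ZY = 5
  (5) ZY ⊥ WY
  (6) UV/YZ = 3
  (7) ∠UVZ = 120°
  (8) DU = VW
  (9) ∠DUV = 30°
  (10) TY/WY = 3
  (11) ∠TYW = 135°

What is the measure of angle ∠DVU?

From the given relations: UV = 3·YZ = 3·5 = 15; DU = VW = 15.
Step 1: By the law of cosines on triangle VUD: VD² = 15² + 15² − 2·15·15·cos(30°) = 60.29, so VD ≈ 7.76.
Step 2: By the inverse law of cosines on triangle DVU: cos(∠DVU) = (7.76² + 15² − 15²) / (2·7.76·15) = 60.29/232.94 = 0.2588, so ∠DVU = 75°.

Therefore, the measure of angle ∠DVU = 75°.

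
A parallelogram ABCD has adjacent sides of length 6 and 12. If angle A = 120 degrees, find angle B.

Consecutive angles are supplementary: angle B = 180 - 120 = 60 degrees.

60 degrees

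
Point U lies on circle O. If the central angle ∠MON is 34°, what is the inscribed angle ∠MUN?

An inscribed angle intercepts an arc from a point on the circle, while the central angle intercepts the same arc from the center.
The inscribed angle is always half the central angle: 34° / 2 = 17°.

17°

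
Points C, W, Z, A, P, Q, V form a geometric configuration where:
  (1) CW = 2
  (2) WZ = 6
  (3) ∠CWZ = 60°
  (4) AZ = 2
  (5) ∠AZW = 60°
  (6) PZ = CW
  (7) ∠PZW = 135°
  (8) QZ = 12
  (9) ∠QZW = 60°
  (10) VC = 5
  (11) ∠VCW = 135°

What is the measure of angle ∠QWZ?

Step 1: By the law of cosines on triangle WZQ: WQ² = 6² + 12² − 2·6·12·cos(60°) = 108, so WQ = 6·√3.
Step 2: By the inverse law of cosines on triangle QWZ: cos(∠QWZ) = ((6·√3)² + 6² − 12²) / (2·6·√3·6) = 0/124.71 = 0, so ∠QWZ = 90°.

Therefore, the measure of angle ∠QWZ = 90°.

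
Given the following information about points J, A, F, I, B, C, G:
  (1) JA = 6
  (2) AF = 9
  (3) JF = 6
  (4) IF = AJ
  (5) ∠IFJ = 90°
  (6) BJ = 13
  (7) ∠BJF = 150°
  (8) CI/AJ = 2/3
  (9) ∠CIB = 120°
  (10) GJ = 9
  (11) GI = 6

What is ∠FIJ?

From the given relations: IF = AJ = 6.
Step 1: By the law of cosines on triangle IFJ: IJ² = 6² + 6² − 2·6·6·cos(90°) = 72, so IJ = 6·√2.
Step 2: By the inverse law of cosines on triangle FIJ: cos(∠FIJ) = (6² + (6·√2)² − 6²) / (2·6·6·√2) = 72/101.82 = 0.7071, so ∠FIJ = 45°.

Therefore, the measure of angle ∠FIJ = 45°.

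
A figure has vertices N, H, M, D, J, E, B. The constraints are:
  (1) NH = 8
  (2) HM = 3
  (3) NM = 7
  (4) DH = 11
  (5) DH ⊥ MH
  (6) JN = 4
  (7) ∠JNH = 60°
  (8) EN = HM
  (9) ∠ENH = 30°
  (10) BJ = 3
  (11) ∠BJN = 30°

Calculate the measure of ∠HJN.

Step 1: By the law of cosines on triangle JNH: JH² = 4² + 8² − 2·4·8·cos(60°) = 48, so JH = 4·√3.
Step 2: By the inverse law of cosines on triangle HJN: cos(∠HJN) = ((4·√3)² + 4² − 8²) / (2·4·√3·4) = 0/55.43 = 0, so ∠HJN = 90°.

Therefore, the measure of angle ∠HJN = 90°.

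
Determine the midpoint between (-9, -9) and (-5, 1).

The midpoint is the average of the coordinates:
x: (-9 + -5)/2 = -7
y: (-9 + 1)/2 = -4
Midpoint = (-7, -4)

(-7, -4)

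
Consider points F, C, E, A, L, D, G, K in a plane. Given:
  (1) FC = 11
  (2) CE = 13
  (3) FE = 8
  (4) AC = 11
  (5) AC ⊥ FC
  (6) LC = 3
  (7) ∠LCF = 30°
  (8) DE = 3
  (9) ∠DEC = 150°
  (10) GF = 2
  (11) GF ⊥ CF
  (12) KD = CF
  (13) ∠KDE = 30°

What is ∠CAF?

Step 1: By the law of cosines on triangle ACF: AF² = 11² + 11² − 2·11·11·cos(90°) = 242, so AF = 11·√2.
Step 2: By the inverse law of cosines on triangle CAF: cos(∠CAF) = (11² + (11·√2)² − 11²) / (2·11·11·√2) = 242/342.24 = 0.7071, so ∠CAF = 45°.

Therefore, the measure of angle ∠CAF = 45°.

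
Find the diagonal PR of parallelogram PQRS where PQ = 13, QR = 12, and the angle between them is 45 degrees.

The diagonal of a parallelogram can be found by treating two adjacent sides and the diagonal as a triangle.
Applying the law of cosines with sides 13, 12 and included angle 45°:
d^2 = 169 + 144 - 312*cos(45°) = 313 - 156*sqrt(2)
d = sqrt(313 - 156*sqrt(2))

sqrt(313 - 156*sqrt(2))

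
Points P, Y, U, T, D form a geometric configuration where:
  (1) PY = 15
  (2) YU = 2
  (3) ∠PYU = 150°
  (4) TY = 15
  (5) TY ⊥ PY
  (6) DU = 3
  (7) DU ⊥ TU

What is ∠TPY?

Step 1: By the law of cosines on triangle PYT: PT² = 15² + 15² − 2·15·15·cos(90°) = 450, so PT = 15·√2.
Step 2: By the inverse law of cosines on triangle TPY: cos(∠TPY) = ((15·√2)² + 15² − 15²) / (2·15·√2·15) = 450/636.4 = 0.7071, so ∠TPY = 45°.

Therefore, the measure of angle ∠TPY = 45°.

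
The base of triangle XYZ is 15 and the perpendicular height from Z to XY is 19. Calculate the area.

Area = (1/2) * base * height
Area = (1/2) * 15 * 19
Area = 285/2

285/2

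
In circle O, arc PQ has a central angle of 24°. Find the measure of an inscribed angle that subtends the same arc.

Inscribed angle = 24° / 2 = 12° (inscribed angle theorem).

12°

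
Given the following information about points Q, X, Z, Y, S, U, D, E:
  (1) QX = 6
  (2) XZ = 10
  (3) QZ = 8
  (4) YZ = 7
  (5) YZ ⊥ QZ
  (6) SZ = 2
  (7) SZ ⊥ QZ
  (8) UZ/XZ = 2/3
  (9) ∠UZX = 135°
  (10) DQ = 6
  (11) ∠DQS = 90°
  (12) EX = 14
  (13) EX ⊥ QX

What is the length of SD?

Step 1: By the law of cosines on triangle SZQ: SQ² = 2² + 8² − 2·2·8·cos(90°) = 68, so SQ = 2·√17.
Step 2: By the law of cosines on triangle SQD: SD² = (2·√17)² + 6² − 2·2·√17·6·cos(90°) = 104, so SD = 2·√26.

Therefore, the length of SD = 2·√26.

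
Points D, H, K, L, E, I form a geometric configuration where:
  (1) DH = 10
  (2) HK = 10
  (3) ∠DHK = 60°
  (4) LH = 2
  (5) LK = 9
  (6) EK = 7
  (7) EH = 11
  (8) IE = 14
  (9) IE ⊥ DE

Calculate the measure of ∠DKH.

Step 1: By the law of cosines on triangle KHD: KD² = 10² + 10² − 2·10·10·cos(60°) = 100, so KD = 10.
Step 2: By the inverse law of cosines on triangle DKH: cos(∠DKH) = (10² + 10² − 10²) / (2·10·10) = 100/200 = 0.5, so ∠DKH = 60°.

Therefore, the measure of angle ∠DKH = 60°.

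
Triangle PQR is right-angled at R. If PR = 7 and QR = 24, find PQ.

By the Pythagorean theorem: PQ^2 = PR^2 + QR^2
PQ^2 = 7^2 + 24^2 = 49 + 576 = 625
PQ = sqrt(625) = 25

25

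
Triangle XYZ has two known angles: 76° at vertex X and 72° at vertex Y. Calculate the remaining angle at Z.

angle Z = 180 - 76 - 72 = 32 degrees.

32 degrees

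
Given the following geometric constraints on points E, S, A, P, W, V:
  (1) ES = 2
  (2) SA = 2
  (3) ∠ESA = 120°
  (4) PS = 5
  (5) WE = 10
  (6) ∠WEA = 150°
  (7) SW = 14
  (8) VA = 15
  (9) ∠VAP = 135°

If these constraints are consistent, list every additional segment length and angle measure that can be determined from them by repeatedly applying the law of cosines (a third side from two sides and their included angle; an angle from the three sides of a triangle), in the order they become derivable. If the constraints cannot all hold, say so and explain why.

These constraints are not satisfiable: by the triangle inequality in triangle ESW, (1) ES = 2 and (5) WE = 10 force SW ≤ 2 + 10 = 12, but (7) says SW = 14. No planar figure meets all of them, so nothing further can be derived.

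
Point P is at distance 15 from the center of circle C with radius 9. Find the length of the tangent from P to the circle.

The tangent, radius, and line from the external point to the center form a right triangle.
The right angle is where the tangent meets the radius.
By the Pythagorean theorem: tangent² + 9² = 15²
tangent² = 225 - 81 = 144
tangent = 12

12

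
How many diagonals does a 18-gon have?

The number of diagonals in an n-gon is n(n - 3)/2.
For n = 18: 18(18 - 3)/2 = 18 × 15 / 2 = 135.

135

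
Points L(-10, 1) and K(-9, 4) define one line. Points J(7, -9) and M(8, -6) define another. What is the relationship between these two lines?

Slope of line 1: m1 = (4 - 1)/(-9 - -10) = 3/1 = 3
Slope of line 2: m2 = (-6 - -9)/(8 - 7) = 3/1 = 3
Since m1 = m2 = 3, the lines are parallel.

Parallel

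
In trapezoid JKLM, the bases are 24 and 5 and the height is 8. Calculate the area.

Area = (24 + 5) * 8 / 2 = 232 / 2 = 116

116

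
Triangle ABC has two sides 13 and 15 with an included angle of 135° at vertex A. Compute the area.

Area = (1/2) * AB * AC * sin(A)
Area = (1/2) * 13 * 15 * sin(135°)
Area = (1/2) * 13 * 15 * sqrt(2)/2
Area = 195*sqrt(2)/4

195*sqrt(2)/4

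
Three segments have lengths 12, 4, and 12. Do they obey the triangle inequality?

Sort the sides: 4, 12, 12.
It suffices to check that the sum of the two smallest exceeds the largest:
4 + 12 = 16 > 12. ✓
Yes, a valid triangle can be formed.

Yes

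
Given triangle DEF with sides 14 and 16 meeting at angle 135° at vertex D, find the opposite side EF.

By the law of cosines: EF^2 = DE^2 + DF^2 - 2*DE*DF*cos(D)
EF^2 = 14^2 + 16^2 - 2*14*16*cos(135°)
EF^2 = 196 + 256 - 448*(-sqrt(2)/2)
EF^2 = 224*sqrt(2) + 452
EF = 2*sqrt(56*sqrt(2) + 113)

2*sqrt(56*sqrt(2) + 113)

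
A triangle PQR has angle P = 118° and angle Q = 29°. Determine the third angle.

The interior angles sum to 180°: angle R = 180 - 118 - 29 = 33°.
The triangle is obtuse (angles 118°, 29°, 33°).

33 degrees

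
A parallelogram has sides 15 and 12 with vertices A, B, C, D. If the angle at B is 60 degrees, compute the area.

Area = 15 * 12 * sin(60°) = 180 * sqrt(3)/2 = 90*sqrt(3)

90*sqrt(3)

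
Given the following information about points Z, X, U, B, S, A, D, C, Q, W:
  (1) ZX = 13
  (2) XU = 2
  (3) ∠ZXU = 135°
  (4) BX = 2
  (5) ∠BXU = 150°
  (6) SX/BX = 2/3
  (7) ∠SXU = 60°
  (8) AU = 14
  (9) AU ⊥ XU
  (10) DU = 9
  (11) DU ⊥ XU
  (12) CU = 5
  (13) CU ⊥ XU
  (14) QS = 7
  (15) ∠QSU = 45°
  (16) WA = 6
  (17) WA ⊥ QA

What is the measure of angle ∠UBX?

Step 1: By the law of cosines on triangle BXU: BU² = 2² + 2² − 2·2·2·cos(150°) = 14.93, so BU ≈ 3.86.
Step 2: By the inverse law of cosines on triangle UBX: cos(∠UBX) = (3.86² + 2² − 2²) / (2·3.86·2) = 14.93/15.45 = 0.9659, so ∠UBX = 15°.

Therefore, the measure of angle ∠UBX = 15°.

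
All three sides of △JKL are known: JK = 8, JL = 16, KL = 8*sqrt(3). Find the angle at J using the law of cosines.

When all three sides of a triangle are known, the law of cosines can be rearranged to find any angle.
cos(C) = (a² + b² - c²) / (2ab) gives cos(J) = 1/2.
Taking the inverse cosine: J = 60°.

60°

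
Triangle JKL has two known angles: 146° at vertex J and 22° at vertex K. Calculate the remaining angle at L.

The interior angles sum to 180°: angle L = 180 - 146 - 22 = 12°.
The triangle is obtuse (angles 146°, 22°, 12°).

12 degrees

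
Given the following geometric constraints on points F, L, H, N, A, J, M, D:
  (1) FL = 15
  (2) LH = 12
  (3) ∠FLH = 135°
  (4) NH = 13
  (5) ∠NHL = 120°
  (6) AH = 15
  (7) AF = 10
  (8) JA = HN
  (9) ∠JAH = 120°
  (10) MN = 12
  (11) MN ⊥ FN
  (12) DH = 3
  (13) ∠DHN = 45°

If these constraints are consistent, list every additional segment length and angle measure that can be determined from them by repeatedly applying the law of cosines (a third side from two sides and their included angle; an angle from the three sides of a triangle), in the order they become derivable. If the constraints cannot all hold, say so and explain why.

The constraints are consistent. Derivable facts, in order:
After 1 step:
- FH ≈ 24.97
- HJ ≈ 24.27
- LN ≈ 21.66
- ND ≈ 11.08
After 2 steps:
- ∠AFH = 3.37°
- ∠AHF = 2.25°
- ∠AHJ = 27.64°
- ∠AJH = 32.36°
- ∠DNH = 11.03°
- ∠FAH = 174.38°
- ∠FHL = 25.14°
- ∠HDN = 123.97°
- ∠HFL = 19.86°
- ∠HLN = 31.32°
- ∠HNL = 28.68°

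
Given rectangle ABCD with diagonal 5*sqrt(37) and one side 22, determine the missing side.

Using the Pythagorean theorem: d^2 = a^2 + b^2
b^2 = d^2 - a^2
b^2 = 925 - 484
b^2 = 441
b = sqrt(441) = 21

21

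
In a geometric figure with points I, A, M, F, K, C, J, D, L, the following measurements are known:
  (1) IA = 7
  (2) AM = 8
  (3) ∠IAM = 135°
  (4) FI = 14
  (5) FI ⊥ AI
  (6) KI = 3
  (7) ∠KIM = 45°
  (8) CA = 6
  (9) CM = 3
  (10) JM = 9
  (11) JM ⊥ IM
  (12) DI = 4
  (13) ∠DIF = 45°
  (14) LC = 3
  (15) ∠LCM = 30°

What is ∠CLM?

Step 1: By the law of cosines on triangle LCM: LM² = 3² + 3² − 2·3·3·cos(30°) = 2.41, so LM ≈ 1.55.
Step 2: By the inverse law of cosines on triangle CLM: cos(∠CLM) = (3² + 1.55² − 3²) / (2·3·1.55) = 2.41/9.32 = 0.2588, so ∠CLM = 75°.

Therefore, the measure of angle ∠CLM = 75°.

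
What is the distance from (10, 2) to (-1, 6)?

d = sqrt((-11)^2 + (4)^2) = sqrt(137)

sqrt(137)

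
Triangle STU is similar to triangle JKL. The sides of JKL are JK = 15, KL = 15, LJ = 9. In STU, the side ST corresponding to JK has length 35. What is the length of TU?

k = 35/15 = 7/3. TU = 7/3 * 15 = 35.

35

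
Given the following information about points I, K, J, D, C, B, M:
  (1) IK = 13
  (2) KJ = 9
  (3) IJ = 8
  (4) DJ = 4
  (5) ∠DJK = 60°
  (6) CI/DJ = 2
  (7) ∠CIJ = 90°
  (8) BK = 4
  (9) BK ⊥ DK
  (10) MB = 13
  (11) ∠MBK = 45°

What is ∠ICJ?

From the given relations: CI = 2·DJ = 2·4 = 8.
Step 1: By the law of cosines on triangle CIJ: CJ² = 8² + 8² − 2·8·8·cos(90°) = 128, so CJ = 8·√2.
Step 2: By the inverse law of cosines on triangle ICJ: cos(∠ICJ) = (8² + (8·√2)² − 8²) / (2·8·8·√2) = 128/181.02 = 0.7071, so ∠ICJ = 45°.

Therefore, the measure of angle ∠ICJ = 45°.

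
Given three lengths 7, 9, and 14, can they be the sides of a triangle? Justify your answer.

Yes.
The triangle inequality requires that the sum of any two sides exceeds the third.
Here 7 + 9 = 16 > 14, so the condition is met.

Yes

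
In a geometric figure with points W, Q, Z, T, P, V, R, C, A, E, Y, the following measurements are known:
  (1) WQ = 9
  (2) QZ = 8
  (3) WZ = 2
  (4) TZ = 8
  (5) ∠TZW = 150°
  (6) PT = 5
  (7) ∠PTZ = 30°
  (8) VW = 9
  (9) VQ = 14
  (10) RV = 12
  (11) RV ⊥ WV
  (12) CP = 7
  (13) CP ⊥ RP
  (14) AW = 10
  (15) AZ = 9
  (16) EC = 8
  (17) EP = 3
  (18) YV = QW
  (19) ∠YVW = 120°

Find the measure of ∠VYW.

From the given relations: YV = QW = 9.
Step 1: By the law of cosines on triangle YVW: YW² = 9² + 9² − 2·9·9·cos(120°) = 243, so YW = 9·√3.
Step 2: By the inverse law of cosines on triangle VYW: cos(∠VYW) = (9² + (9·√3)² − 9²) / (2·9·9·√3) = 243/280.59 = 0.866, so ∠VYW = 30°.

Therefore, the measure of angle ∠VYW = 30°.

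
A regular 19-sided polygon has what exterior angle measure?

Each exterior angle of a regular n-gon is 360 / n.
For n = 19: 360 / 19 = 360/19 degrees.

360/19 degrees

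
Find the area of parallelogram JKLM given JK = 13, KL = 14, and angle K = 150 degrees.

The area of a parallelogram equals the product of two adjacent sides times the sine of the included angle.
This is because the height equals 14 * sin(150°) = 7.
Area = 13 * 7 = 91

91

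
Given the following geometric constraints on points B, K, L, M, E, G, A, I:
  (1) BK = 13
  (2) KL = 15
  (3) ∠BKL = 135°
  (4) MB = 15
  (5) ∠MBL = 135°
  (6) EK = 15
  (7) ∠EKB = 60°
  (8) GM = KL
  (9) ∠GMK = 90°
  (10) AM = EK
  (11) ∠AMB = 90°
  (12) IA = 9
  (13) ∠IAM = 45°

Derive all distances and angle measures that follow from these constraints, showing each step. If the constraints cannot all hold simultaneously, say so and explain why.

The constraints are consistent.

From the given relations:
  GM = KL = 15
  AM = EK = 15

Step 1: From BK = 13, KL = 15, and ∠BKL = 135°, by the law of cosines:
  BL² = BK² + KL² - 2·BK·KL·cos(135°) = 169 + 225 + 275.8 = 669.8
  BL ≈ 25.88

Step 2: From BK = 13, KE = 15, and ∠BKE = 60°, by the law of cosines:
  BE² = BK² + KE² - 2·BK·KE·cos(60°) = 169 + 225 - 195 = 199
  BE = √199

Step 3: From BM = 15, MA = 15, and ∠BMA = 90°, by the law of cosines:
  BA² = BM² + MA² - 2·BM·MA·cos(90°) = 225 + 225 - 0 = 450
  BA = 15·√2

Step 4: From MA = 15, AI = 9, and ∠MAI = 45°, by the law of cosines:
  MI² = MA² + AI² - 2·MA·AI·cos(45°) = 225 + 81 - 190.9 = 115.1
  MI ≈ 10.73

Step 5: From LB = 25.88, BM = 15, and ∠LBM = 135°, by the law of cosines:
  LM² = LB² + BM² - 2·LB·BM·cos(135°) = 669.8 + 225 + 549 = 1444
  LM ≈ 38

Step 6: From BA = 15·√2, BM = 15, AM = 15, by the inverse law of cosines:
  cos(∠ABM) = (BA² + BM² - AM²) / (2·BA·BM)
  ∠ABM = 45°

Step 7: From BE = √199, BK = 13, EK = 15, by the inverse law of cosines:
  cos(∠EBK) = (BE² + BK² - EK²) / (2·BE·BK)
  ∠EBK = 67.05°

Step 8: From BK = 13, BL = 25.88, KL = 15, by the inverse law of cosines:
  cos(∠KBL) = (BK² + BL² - KL²) / (2·BK·BL)
  ∠KBL = 24.19°

Step 9: From LB = 25.88, LK = 15, BK = 13, by the inverse law of cosines:
  cos(∠BLK) = (LB² + LK² - BK²) / (2·LB·LK)
  ∠BLK = 20.81°

Step 10: From MA = 15, MI = 10.73, AI = 9, by the inverse law of cosines:
  cos(∠AMI) = (MA² + MI² - AI²) / (2·MA·MI)
  ∠AMI = 36.39°

Step 11: From EB = √199, EK = 15, BK = 13, by the inverse law of cosines:
  cos(∠BEK) = (EB² + EK² - BK²) / (2·EB·EK)
  ∠BEK = 52.95°

Step 12: From AB = 15·√2, AM = 15, BM = 15, by the inverse law of cosines:
  cos(∠BAM) = (AB² + AM² - BM²) / (2·AB·AM)
  ∠BAM = 45°

Step 13: From IA = 9, IM = 10.73, AM = 15, by the inverse law of cosines:
  cos(∠AIM) = (IA² + IM² - AM²) / (2·IA·IM)
  ∠AIM = 98.61°

Step 14: From LB = 25.88, LM = 38, BM = 15, by the inverse law of cosines:
  cos(∠BLM) = (LB² + LM² - BM²) / (2·LB·LM)
  ∠BLM = 16.21°

Step 15: From MB = 15, ML = 38, BL = 25.88, by the inverse law of cosines:
  cos(∠BML) = (MB² + ML² - BL²) / (2·MB·ML)
  ∠BML = 28.79°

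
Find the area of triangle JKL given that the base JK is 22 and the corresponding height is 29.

Area = (1/2) * base * height
Area = (1/2) * 22 * 29
Area = 319

319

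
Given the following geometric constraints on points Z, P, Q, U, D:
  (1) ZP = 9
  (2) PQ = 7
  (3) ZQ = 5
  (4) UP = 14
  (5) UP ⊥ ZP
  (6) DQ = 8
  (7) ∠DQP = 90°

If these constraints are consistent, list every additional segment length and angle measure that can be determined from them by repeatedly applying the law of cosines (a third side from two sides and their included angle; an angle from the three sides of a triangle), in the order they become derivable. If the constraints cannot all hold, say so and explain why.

The constraints are consistent. Derivable facts, in order:
After 1 step:
- PD = √113
- ZU ≈ 16.64
- ∠PQZ = 95.74°
- ∠PZQ = 50.7°
- ∠QPZ = 33.56°
After 2 steps:
- ∠DPQ = 48.81°
- ∠PDQ = 41.19°
- ∠PUZ = 32.74°
- ∠PZU = 57.26°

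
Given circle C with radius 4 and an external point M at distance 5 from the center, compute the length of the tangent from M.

Let T be the point of tangency. Then CT ⊥ MT (radius ⊥ tangent).
In right triangle CTM: CM² = CT² + MT²
5² = 4² + MT²
MT² = 9, MT = 3

3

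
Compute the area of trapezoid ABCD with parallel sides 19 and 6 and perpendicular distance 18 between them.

Area = (19 + 6) * 18 / 2 = 450 / 2 = 225

225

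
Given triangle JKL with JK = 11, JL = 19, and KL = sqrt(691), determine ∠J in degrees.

cos(J) = (11² + 19² - (sqrt(691))²) / (2 × 11 × 19) = -1/2, so J = arccos(-1/2) = 120°.

120°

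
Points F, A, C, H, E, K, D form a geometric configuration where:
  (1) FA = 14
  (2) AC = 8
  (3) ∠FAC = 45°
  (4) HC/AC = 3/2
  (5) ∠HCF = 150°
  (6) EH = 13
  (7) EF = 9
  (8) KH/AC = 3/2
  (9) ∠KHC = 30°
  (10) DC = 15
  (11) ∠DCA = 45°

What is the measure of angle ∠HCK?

From the given relations: HC = 3/2·AC = 3/2·8 = 12; KH = 3/2·AC = 3/2·8 = 12.
Step 1: By the law of cosines on triangle CHK: CK² = 12² + 12² − 2·12·12·cos(30°) = 38.58, so CK ≈ 6.21.
Step 2: By the inverse law of cosines on triangle HCK: cos(∠HCK) = (12² + 6.21² − 12²) / (2·12·6.21) = 38.58/149.08 = 0.2588, so ∠HCK = 75°.

Therefore, the measure of angle ∠HCK = 75°.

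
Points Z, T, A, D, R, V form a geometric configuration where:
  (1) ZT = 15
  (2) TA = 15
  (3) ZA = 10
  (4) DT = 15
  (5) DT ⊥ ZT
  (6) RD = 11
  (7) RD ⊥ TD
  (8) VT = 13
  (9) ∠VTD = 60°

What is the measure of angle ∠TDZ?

Step 1: By the law of cosines on triangle DTZ: DZ² = 15² + 15² − 2·15·15·cos(90°) = 450, so DZ = 15·√2.
Step 2: By the inverse law of cosines on triangle TDZ: cos(∠TDZ) = (15² + (15·√2)² − 15²) / (2·15·15·√2) = 450/636.4 = 0.7071, so ∠TDZ = 45°.

Therefore, the measure of angle ∠TDZ = 45°.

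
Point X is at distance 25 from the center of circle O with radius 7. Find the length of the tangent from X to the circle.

Let T be the point of tangency. Then OT ⊥ XT (radius ⊥ tangent).
In right triangle OTX: OX² = OT² + XT²
25² = 7² + XT²
XT² = 576, XT = 24

24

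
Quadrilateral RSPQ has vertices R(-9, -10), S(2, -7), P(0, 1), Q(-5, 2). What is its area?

Using the Shoelace formula for a quadrilateral (vertices in order):
Area = (1/2)|sum of (x_i * y_(i+1) - x_(i+1) * y_i)|
Terms: (-9*-7 - 2*-10) = 83, (2*1 - 0*-7) = 2, (0*2 - -5*1) = 5, (-5*-10 - -9*2) = 68
Sum = 158
Area = (1/2)(158) = 79

79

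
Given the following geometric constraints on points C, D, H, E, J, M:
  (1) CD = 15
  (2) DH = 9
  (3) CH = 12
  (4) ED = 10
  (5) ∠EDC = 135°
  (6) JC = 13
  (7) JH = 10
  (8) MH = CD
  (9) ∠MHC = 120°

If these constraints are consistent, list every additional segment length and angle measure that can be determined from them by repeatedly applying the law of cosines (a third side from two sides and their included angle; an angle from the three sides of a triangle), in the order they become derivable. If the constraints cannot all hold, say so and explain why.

The constraints are consistent. Derivable facts, in order:
After 1 step:
- CE ≈ 23.18
- CM = 3·√61
- ∠CDH = 53.13°
- ∠CHD = 90°
- ∠CHJ = 71.79°
- ∠CJH = 61.26°
- ∠DCH = 36.87°
- ∠HCJ = 46.95°
After 2 steps:
- ∠CED = 27.24°
- ∠CMH = 26.33°
- ∠DCE = 17.76°
- ∠HCM = 33.67°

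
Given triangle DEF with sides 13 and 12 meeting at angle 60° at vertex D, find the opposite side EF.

By the law of cosines: EF^2 = DE^2 + DF^2 - 2*DE*DF*cos(D)
EF^2 = 13^2 + 12^2 - 2*13*12*cos(60°)
EF^2 = 169 + 144 - 312*(1/2)
EF^2 = 157
EF = sqrt(157)

sqrt(157)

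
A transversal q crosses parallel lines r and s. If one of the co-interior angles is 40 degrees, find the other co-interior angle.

Co-interior (same-side interior) angles are between the parallel lines on the same side of the transversal.
Unlike corresponding or alternate interior angles, they are supplementary rather than equal.
So the angle = 180 - 40 = 140 degrees.

140 degrees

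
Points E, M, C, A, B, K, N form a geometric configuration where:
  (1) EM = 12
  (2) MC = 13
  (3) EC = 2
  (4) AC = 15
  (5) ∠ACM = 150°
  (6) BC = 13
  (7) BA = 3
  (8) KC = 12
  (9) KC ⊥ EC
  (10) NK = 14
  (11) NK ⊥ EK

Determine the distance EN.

Step 1: By the law of cosines on triangle ECK: EK² = 2² + 12² − 2·2·12·cos(90°) = 148, so EK = 2·√37.
Step 2: By the law of cosines on triangle EKN: EN² = (2·√37)² + 14² − 2·2·√37·14·cos(90°) = 344, so EN = 2·√86.

Therefore, the length of EN = 2·√86.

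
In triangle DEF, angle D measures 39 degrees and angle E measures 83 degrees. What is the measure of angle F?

angle F = 180 - 39 - 83 = 58 degrees.

58 degrees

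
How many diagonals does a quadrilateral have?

Total line segments between 4 vertices = C(4,2) = 6.
Subtract the 4 sides: 6 - 4 = 2 diagonals.

2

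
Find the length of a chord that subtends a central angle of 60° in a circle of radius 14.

Chord length = 2r sin(θ/2)
= 2 × 14 × sin(60°/2)
= 2 × 14 × sin(30°)
= 14

14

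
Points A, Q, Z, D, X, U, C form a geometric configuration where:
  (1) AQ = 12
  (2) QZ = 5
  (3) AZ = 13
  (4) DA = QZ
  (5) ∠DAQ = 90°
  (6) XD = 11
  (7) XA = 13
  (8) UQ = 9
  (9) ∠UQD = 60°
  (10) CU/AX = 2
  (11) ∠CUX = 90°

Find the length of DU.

From the given relations: DA = QZ = 5.
Step 1: By the law of cosines on triangle DAQ: DQ² = 5² + 12² − 2·5·12·cos(90°) = 169, so DQ = 13.
Step 2: By the law of cosines on triangle DQU: DU² = 13² + 9² − 2·13·9·cos(60°) = 133, so DU = √133.

Therefore, the length of DU = √133.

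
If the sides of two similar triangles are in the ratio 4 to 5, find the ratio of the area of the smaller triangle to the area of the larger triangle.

The ratio of areas of similar triangles equals the square of the side ratio.
Side ratio = 4:5
Area ratio = (4/5)^2 = 16/25 = 16:25

16:25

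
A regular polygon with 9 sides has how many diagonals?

Total line segments between 9 vertices = C(9,2) = 36.
Subtract the 9 sides: 36 - 9 = 27 diagonals.

27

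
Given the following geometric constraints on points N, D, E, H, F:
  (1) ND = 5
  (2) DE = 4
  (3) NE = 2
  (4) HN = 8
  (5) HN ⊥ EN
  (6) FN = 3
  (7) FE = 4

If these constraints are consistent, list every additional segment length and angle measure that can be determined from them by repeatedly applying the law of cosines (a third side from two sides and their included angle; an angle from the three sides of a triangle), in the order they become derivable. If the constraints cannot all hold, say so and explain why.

The constraints are consistent. Derivable facts, in order:
After 1 step:
- EH = 2·√17
- ∠DEN = 108.21°
- ∠DNE = 49.46°
- ∠EDN = 22.33°
- ∠EFN = 28.96°
- ∠ENF = 104.48°
- ∠FEN = 46.57°
After 2 steps:
- ∠EHN = 14.04°
- ∠HEN = 75.96°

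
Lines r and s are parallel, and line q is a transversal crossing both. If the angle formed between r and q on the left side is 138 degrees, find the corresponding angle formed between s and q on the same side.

Corresponding angles formed by parallel lines and a transversal are equal.
The given angle is 138 degrees.
The corresponding angle = 138 degrees.

138 degrees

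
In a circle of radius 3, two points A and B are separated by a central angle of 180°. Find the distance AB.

Drop a perpendicular from the center to the chord, bisecting both the chord and the central angle.
Each half-chord = r sin(θ/2) = 3 sin(90°).
The full chord = 2 × 3 × sin(90°) = 6.

6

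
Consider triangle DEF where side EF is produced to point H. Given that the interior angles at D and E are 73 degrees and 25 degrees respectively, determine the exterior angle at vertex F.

The interior angle at F is 180 - 73 - 25 = 82 degrees.
The exterior angle and interior angle at F are supplementary:
Exterior angle = 180 - 82 = 98 degrees.

98 degrees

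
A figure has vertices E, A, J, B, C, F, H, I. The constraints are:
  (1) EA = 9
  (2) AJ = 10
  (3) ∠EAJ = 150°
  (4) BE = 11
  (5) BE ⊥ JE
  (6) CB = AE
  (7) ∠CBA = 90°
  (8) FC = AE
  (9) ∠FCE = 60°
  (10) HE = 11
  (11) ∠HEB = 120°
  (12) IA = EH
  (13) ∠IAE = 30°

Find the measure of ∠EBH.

Step 1: By the law of cosines on triangle BEH: BH² = 11² + 11² − 2·11·11·cos(120°) = 363, so BH = 11·√3.
Step 2: By the inverse law of cosines on triangle EBH: cos(∠EBH) = (11² + (11·√3)² − 11²) / (2·11·11·√3) = 363/419.16 = 0.866, so ∠EBH = 30°.

Therefore, the measure of angle ∠EBH = 30°.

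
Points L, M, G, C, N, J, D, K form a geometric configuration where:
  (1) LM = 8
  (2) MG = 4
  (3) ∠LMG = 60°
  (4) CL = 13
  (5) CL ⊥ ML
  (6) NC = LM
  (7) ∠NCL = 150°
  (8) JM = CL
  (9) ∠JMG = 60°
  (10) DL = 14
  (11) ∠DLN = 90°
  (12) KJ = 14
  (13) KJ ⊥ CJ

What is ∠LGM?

Step 1: By the law of cosines on triangle GML: GL² = 4² + 8² − 2·4·8·cos(60°) = 48, so GL = 4·√3.
Step 2: By the inverse law of cosines on triangle LGM: cos(∠LGM) = ((4·√3)² + 4² − 8²) / (2·4·√3·4) = 0/55.43 = 0, so ∠LGM = 90°.

Therefore, the measure of angle ∠LGM = 90°.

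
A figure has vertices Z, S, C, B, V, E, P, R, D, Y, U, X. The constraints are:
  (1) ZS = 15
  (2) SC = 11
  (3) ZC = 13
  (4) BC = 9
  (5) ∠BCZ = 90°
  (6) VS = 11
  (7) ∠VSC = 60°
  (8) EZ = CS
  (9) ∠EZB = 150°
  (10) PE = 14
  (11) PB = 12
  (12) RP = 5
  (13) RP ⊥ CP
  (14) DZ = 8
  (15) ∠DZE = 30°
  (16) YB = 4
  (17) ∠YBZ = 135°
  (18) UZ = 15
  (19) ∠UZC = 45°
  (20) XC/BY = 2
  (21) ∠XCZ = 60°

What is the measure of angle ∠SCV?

Step 1: By the law of cosines on triangle CSV: CV² = 11² + 11² − 2·11·11·cos(60°) = 121, so CV = 11.
Step 2: By the inverse law of cosines on triangle SCV: cos(∠SCV) = (11² + 11² − 11²) / (2·11·11) = 121/242 = 0.5, so ∠SCV = 60°.

Therefore, the measure of angle ∠SCV = 60°.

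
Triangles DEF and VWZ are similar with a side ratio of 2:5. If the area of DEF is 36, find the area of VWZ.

Area ratio = (2/5)^2 = 4/25. Area of VWZ = 36 * 25/4 = 225.

225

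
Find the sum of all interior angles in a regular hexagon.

The sum of interior angles of an n-sided polygon is (n - 2) * 180.
For n = 6: (6 - 2) * 180 = 4 * 180 = 720 degrees.

720 degrees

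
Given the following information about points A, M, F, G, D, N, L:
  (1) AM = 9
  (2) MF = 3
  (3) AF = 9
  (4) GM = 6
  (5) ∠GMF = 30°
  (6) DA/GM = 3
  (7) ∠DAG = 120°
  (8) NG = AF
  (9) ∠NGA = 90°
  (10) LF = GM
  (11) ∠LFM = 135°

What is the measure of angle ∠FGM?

Step 1: By the law of cosines on triangle GMF: GF² = 6² + 3² − 2·6·3·cos(30°) = 13.82, so GF ≈ 3.72.
Step 2: By the inverse law of cosines on triangle FGM: cos(∠FGM) = (3.72² + 6² − 3²) / (2·3.72·6) = 40.82/44.62 = 0.915, so ∠FGM = 23.79°.

Therefore, the measure of angle ∠FGM = 23.79°.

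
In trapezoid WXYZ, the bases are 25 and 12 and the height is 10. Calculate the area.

Area = (25 + 12) * 10 / 2 = 370 / 2 = 185

185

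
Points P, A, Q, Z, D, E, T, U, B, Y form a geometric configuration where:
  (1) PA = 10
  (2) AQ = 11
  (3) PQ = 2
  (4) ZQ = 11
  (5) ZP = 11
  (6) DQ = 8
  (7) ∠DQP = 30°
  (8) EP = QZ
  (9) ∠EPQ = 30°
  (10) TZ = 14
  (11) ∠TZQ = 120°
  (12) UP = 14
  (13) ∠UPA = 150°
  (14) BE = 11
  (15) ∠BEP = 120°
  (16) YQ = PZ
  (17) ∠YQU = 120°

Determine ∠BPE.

From the given relations: EP = QZ = 11.
Step 1: By the law of cosines on triangle PEB: PB² = 11² + 11² − 2·11·11·cos(120°) = 363, so PB = 11·√3.
Step 2: By the inverse law of cosines on triangle BPE: cos(∠BPE) = ((11·√3)² + 11² − 11²) / (2·11·√3·11) = 363/419.16 = 0.866, so ∠BPE = 30°.

Therefore, the measure of angle ∠BPE = 30°.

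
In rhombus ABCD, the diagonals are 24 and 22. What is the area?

The diagonals of a rhombus divide it into four right triangles.
Each triangle has legs 24/ 2 = 12 and 22/2 = 11, so each has area (1/2)*12*11 = 66.
Four such triangles give total area = (d1 * d2) / 2 = 264.

264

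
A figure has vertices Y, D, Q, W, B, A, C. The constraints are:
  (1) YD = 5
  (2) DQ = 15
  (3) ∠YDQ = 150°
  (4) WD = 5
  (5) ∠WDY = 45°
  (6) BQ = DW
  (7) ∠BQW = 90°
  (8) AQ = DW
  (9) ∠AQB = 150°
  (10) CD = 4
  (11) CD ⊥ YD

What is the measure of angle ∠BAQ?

From the given relations: AQ = DW = 5; BQ = DW = 5.
Step 1: By the law of cosines on triangle AQB: AB² = 5² + 5² − 2·5·5·cos(150°) = 93.3, so AB ≈ 9.66.
Step 2: By the inverse law of cosines on triangle BAQ: cos(∠BAQ) = (9.66² + 5² − 5²) / (2·9.66·5) = 93.3/96.59 = 0.9659, so ∠BAQ = 15°.

Therefore, the measure of angle ∠BAQ = 15°.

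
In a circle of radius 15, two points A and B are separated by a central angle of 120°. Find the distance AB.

Chord = 2(15) sin(60°) = 15*sqrt(3)

15*sqrt(3)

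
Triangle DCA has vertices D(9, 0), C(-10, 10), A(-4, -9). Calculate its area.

The Shoelace formula computes the area from vertex coordinates by summing cross products.
For vertices (9,0), (-10,10), (-4,-9):
Signed sum = 9*10 - -10*0 + -10*-9 - -4*10 + -4*0 - 9*-9
= 90 + 130 + 81 = 301
Area = (1/2)|301| = 301/2.

301/2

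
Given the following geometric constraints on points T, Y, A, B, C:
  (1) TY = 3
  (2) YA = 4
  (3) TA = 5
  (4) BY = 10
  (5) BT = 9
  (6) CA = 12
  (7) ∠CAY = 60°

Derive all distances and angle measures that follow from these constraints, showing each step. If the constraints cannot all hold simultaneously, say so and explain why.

The constraints are consistent.

Step 1: From YA = 4, AC = 12, and ∠YAC = 60°, by the law of cosines:
  YC² = YA² + AC² - 2·YA·AC·cos(60°) = 16 + 144 - 48 = 112
  YC = 4·√7

Step 2: From TA = 5, TY = 3, AY = 4, by the inverse law of cosines:
  cos(∠ATY) = (TA² + TY² - AY²) / (2·TA·TY)
  ∠ATY = 53.13°

Step 3: From TB = 9, TY = 3, BY = 10, by the inverse law of cosines:
  cos(∠BTY) = (TB² + TY² - BY²) / (2·TB·TY)
  ∠BTY = 100.67°

Step 4: From YA = 4, YT = 3, AT = 5, by the inverse law of cosines:
  cos(∠AYT) = (YA² + YT² - AT²) / (2·YA·YT)
  ∠AYT = 90°

Step 5: From YB = 10, YT = 3, BT = 9, by the inverse law of cosines:
  cos(∠BYT) = (YB² + YT² - BT²) / (2·YB·YT)
  ∠BYT = 62.18°

Step 6: From AT = 5, AY = 4, TY = 3, by the inverse law of cosines:
  cos(∠TAY) = (AT² + AY² - TY²) / (2·AT·AY)
  ∠TAY = 36.87°

Step 7: From BT = 9, BY = 10, TY = 3, by the inverse law of cosines:
  cos(∠TBY) = (BT² + BY² - TY²) / (2·BT·BY)
  ∠TBY = 17.15°

Step 8: From YA = 4, YC = 4·√7, AC = 12, by the inverse law of cosines:
  cos(∠AYC) = (YA² + YC² - AC²) / (2·YA·YC)
  ∠AYC = 100.89°

Step 9: From CA = 12, CY = 4·√7, AY = 4, by the inverse law of cosines:
  cos(∠ACY) = (CA² + CY² - AY²) / (2·CA·CY)
  ∠ACY = 19.11°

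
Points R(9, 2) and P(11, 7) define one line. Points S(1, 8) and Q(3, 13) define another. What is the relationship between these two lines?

Slope of line 1: m1 = (7 - 2)/(11 - 9) = 5/2 = 5/2
Slope of line 2: m2 = (13 - 8)/(3 - 1) = 5/2 = 5/2
Since m1 = m2 = 5/2, the lines are parallel.

Parallel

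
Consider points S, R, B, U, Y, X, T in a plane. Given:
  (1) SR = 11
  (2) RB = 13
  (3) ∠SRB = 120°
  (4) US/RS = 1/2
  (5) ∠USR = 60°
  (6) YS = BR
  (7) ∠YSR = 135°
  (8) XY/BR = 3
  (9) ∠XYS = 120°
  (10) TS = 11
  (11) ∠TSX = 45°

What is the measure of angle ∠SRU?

From the given relations: US = 1/2·RS = 1/2·11 ≈ 5.5.
Step 1: By the law of cosines on triangle RSU: RU² = 11² + 5.5² − 2·11·5.5·cos(60°) = 90.75, so RU ≈ 9.53.
Step 2: By the inverse law of cosines on triangle SRU: cos(∠SRU) = (11² + 9.53² − 5.5²) / (2·11·9.53) = 181.5/209.58 = 0.866, so ∠SRU = 30°.

Therefore, the measure of angle ∠SRU = 30°.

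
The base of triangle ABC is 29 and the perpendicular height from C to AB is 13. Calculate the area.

Area = (1/2) * base * height
Area = (1/2) * 29 * 13
Area = 377/2

377/2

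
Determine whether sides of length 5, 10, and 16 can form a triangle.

The longest side is 16. The other two sides sum to 5 + 10 = 15.
Since 15 ≤ 16, the two shorter sides cannot reach around to close the triangle.

No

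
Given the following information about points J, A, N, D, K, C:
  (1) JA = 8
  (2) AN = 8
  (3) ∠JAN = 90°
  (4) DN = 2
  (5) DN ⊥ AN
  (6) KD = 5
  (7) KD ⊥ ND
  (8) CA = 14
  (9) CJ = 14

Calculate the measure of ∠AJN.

Step 1: By the law of cosines on triangle JAN: JN² = 8² + 8² − 2·8·8·cos(90°) = 128, so JN = 8·√2.
Step 2: By the inverse law of cosines on triangle AJN: cos(∠AJN) = (8² + (8·√2)² − 8²) / (2·8·8·√2) = 128/181.02 = 0.7071, so ∠AJN = 45°.

Therefore, the measure of angle ∠AJN = 45°.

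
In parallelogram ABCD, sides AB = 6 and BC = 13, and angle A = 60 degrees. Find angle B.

Consecutive angles are supplementary: angle B = 180 - 60 = 120 degrees.

120 degrees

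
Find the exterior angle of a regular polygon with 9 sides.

Each exterior angle of a regular n-gon is 360 / n.
For n = 9: 360 / 9 = 40 degrees.

40 degrees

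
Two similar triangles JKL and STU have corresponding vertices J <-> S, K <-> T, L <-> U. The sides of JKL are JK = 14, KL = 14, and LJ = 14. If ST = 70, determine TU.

Since the triangles are similar, the ratio of corresponding sides is constant.
Scale factor k = ST / JK = 70 / 14 = 5
TU = k * KL = 5 * 14 = 70

70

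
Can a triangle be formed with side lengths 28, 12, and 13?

No.
The triangle inequality is violated: 12 + 13 = 25 ≤ 28.
These lengths cannot form a triangle.

No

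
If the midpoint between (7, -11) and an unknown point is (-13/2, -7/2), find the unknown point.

Using the midpoint formula: M = ((x1 + x2)/2, (y1 + y2)/2)
We know M = (-13/2, -7/2) and L = (7, -11)
For x: -13/2 = (7 + x2)/2, so x2 = 2*-13/2 - 7 = -20
For y: -7/2 = (-11 + y2)/2, so y2 = 2*-7/2 - -11 = 4
K = (-20, 4)

(-20, 4)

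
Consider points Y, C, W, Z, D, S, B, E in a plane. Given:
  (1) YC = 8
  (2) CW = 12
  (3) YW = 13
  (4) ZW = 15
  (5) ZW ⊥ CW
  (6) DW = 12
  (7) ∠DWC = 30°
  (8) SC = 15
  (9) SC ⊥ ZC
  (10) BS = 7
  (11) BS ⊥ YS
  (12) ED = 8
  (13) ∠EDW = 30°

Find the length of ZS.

Step 1: By the law of cosines on triangle ZWC: ZC² = 15² + 12² − 2·15·12·cos(90°) = 369, so ZC = 3·√41.
Step 2: By the law of cosines on triangle ZCS: ZS² = (3·√41)² + 15² − 2·3·√41·15·cos(90°) = 594, so ZS = 3·√66.

Therefore, the length of ZS = 3·√66.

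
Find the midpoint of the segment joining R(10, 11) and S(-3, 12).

The midpoint is the average of the coordinates:
x: (10 + -3)/2 = 7/2
y: (11 + 12)/2 = 23/2
Midpoint = (7/2, 23/2)

(7/2, 23/2)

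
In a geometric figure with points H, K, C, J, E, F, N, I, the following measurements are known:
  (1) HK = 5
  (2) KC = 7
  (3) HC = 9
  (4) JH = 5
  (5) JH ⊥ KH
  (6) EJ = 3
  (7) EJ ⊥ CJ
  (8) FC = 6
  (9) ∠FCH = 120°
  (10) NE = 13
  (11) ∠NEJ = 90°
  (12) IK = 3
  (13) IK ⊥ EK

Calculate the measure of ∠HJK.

Step 1: By the law of cosines on triangle JHK: JK² = 5² + 5² − 2·5·5·cos(90°) = 50, so JK = 5·√2.
Step 2: By the inverse law of cosines on triangle HJK: cos(∠HJK) = (5² + (5·√2)² − 5²) / (2·5·5·√2) = 50/70.71 = 0.7071, so ∠HJK = 45°.

Therefore, the measure of angle ∠HJK = 45°.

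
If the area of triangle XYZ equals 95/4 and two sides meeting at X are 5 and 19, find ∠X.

Area = (1/2) * a * b * sin(C)
sin(C) = 2 * Area / (a * b)
sin(C) = 2 * 95/4 / (5 * 19)
sin(C) = 1/2
C = arcsin(1/2) = 30°
Since sin(180° - C) = sin(C), the obtuse angle 150° gives the same area, so C = 30° or C = 150°.

30° or 150°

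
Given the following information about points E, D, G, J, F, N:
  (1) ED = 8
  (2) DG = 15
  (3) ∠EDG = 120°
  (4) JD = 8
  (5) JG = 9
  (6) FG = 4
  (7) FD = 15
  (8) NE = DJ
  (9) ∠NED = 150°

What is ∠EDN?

From the given relations: NE = DJ = 8.
Step 1: By the law of cosines on triangle DEN: DN² = 8² + 8² − 2·8·8·cos(150°) = 238.85, so DN ≈ 15.45.
Step 2: By the inverse law of cosines on triangle EDN: cos(∠EDN) = (8² + 15.45² − 8²) / (2·8·15.45) = 238.85/247.28 = 0.9659, so ∠EDN = 15°.

Therefore, the measure of angle ∠EDN = 15°.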